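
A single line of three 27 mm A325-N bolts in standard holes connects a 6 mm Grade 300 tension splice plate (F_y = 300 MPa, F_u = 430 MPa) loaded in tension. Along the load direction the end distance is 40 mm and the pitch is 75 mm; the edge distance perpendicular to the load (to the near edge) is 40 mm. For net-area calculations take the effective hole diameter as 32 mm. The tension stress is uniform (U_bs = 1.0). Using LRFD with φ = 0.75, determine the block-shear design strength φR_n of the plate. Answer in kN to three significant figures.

Shear plane L_v = 40 + 2·75 = 190 mm; A_gv = 190 × 6 = 1140 mm².
A_nv = (190 − 2.5·32) × 6 = 660 mm².
A_nt = (40 − 0.5·32) × 6 = 144 mm².
0.6 F_u A_nv = 170.3 kN; 0.6 F_y A_gv = 205.2 kN → shear rupture governs the shear term.
R_n = 170.3 + 1.0 × 430 × 144 / 1000 = 232.2 kN.
Design strength φR_n = 0.75 × 232.2 = 174 kN.

174 kN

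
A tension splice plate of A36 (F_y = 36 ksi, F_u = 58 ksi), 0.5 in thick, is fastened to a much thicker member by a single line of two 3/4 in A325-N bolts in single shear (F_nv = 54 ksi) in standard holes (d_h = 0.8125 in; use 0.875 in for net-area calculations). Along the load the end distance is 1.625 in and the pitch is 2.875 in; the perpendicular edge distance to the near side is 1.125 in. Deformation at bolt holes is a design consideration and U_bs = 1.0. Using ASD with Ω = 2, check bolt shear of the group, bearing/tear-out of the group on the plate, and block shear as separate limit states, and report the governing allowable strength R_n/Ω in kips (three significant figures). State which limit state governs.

23.9 kips (bolt shear governs)

Bolt shear: A_b = π·0.75²/4 = 0.4418 in²; R_n = 54 × 0.4418 × 2 × 1 = 47.71 kips → 47.71 / 2 = 23.9 kips.
Bearing: edge l_c = 1.219, r_n = 42.41 kips; interior l_c = 2.062, r_n = 52.2 kips; R_n = 42.41 + 1·52.2 = 94.61 kips → 47.3 kips.
Block shear: A_gv = 2.25, A_nv = 1.594, A_nt = 0.3438 in²; R_n = min(0.6F_uA_nv, 0.6F_yA_gv) + U_bs·F_u·A_nt = 68.54 kips → 34.3 kips.
Bolt shear governs: 23.9 kips.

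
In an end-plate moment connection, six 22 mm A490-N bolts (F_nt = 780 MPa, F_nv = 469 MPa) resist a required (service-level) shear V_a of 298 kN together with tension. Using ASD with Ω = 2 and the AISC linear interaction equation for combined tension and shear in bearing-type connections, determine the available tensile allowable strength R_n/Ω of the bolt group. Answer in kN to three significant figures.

661 kN

A_b = π·22²/4 = 380.1 mm²; f_rv = 298 × 1000 / (6 × 380.1) = 130.7 MPa.
F'_nt = 1.3 F_nt − (Ω F_nt / F_nv) f_rv = 1.3·780 − (2·780/469)·130.7 = 579.4 MPa, capped at F_nt → F'_nt = 579.4 MPa.
R_n = F'_nt · A_b · n = 579.4 × 380.1 × 6 / 1000 = 1322 kN.
Allowable strength R_n/Ω = 1322 / 2 = 661 kN.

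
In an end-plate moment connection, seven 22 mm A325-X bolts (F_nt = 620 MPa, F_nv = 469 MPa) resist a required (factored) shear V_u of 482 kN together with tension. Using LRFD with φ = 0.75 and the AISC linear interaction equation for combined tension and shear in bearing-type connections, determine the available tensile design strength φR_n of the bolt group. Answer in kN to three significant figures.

971 kN

A_b = π·22²/4 = 380.1 mm²; f_rv = 482 × 1000 / (7 × 380.1) = 181.1 MPa.
F'_nt = 1.3 F_nt − (F_nt / φF_nv) f_rv = 1.3·620 − (620/(0.75·469))·181.1 = 486.7 MPa, capped at F_nt → F'_nt = 486.7 MPa.
R_n = F'_nt · A_b · n = 486.7 × 380.1 × 7 / 1000 = 1295 kN.
Design strength φR_n = 0.75 × 1295 = 971 kN.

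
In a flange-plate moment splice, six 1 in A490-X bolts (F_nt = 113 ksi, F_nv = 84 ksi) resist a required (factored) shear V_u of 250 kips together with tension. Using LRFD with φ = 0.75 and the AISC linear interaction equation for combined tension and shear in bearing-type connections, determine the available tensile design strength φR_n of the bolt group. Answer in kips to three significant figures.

A_b = π·1²/4 = 0.7854 in²; f_rv = 250 / (6 × 0.7854) = 53.05 ksi.
F'_nt = 1.3 F_nt − (F_nt / φF_nv) f_rv = 1.3·113 − (113/(0.75·84))·53.05 = 51.74 ksi, capped at F_nt → F'_nt = 51.74 ksi.
R_n = F'_nt · A_b · n = 51.74 × 0.7854 × 6 = 243.8 kips.
Design strength φR_n = 0.75 × 243.8 = 183 kips.

183 kips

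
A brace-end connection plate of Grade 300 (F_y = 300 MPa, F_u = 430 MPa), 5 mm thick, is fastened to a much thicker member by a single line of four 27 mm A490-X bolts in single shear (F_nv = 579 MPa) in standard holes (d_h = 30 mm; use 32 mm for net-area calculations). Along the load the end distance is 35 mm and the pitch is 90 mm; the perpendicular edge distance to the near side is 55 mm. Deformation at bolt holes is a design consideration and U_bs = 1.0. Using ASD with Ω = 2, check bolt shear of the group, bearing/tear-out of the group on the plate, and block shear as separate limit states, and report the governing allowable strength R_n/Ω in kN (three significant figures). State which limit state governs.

166 kN (block shear governs)

Bolt shear: A_b = π·27²/4 = 572.6 mm²; R_n = 579 × 572.6 × 4 × 1 / 1000 = 1326 kN → 1326 / 2 = 663 kN.
Bearing: edge l_c = 20, r_n = 51.6 kN; interior l_c = 60, r_n = 139.3 kN; R_n = 51.6 + 3·139.3 = 469.6 kN → 235 kN.
Block shear: A_gv = 1525, A_nv = 965, A_nt = 195 mm²; R_n = min(0.6F_uA_nv, 0.6F_yA_gv) + U_bs·F_u·A_nt = 332.8 kN → 166 kN.
Block shear governs: 166 kN.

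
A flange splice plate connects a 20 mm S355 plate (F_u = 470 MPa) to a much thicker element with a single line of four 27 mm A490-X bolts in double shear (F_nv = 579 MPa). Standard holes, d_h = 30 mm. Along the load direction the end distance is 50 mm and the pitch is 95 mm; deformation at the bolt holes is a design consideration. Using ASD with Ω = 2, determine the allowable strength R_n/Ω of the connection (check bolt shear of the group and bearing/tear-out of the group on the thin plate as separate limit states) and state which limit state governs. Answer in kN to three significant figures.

Bolt shear: A_b = π·27²/4 = 572.6 mm²; R_n = 579 × 572.6 × 4 × 2 / 1000 = 2652 kN → 2652 / 2 = 1330 kN.
Bearing (1.2 l_c t F_u ≤ 2.4 d t F_u): upper limit = 2.4·27·20·470 / 1000 = 609.1 kN.
  Edge l_c = 50 − 30/2 = 35 → r_n = 394.8 kN; interior l_c = 95 − 30 = 65 → r_n = 609.1 kN.
  R_n,bearing = 1·394.8 + 3·609.1 = 2222 kN → 2222 / 2 = 1110 kN.
Bearing governs: 1110 kN.

1110 kN (bearing governs)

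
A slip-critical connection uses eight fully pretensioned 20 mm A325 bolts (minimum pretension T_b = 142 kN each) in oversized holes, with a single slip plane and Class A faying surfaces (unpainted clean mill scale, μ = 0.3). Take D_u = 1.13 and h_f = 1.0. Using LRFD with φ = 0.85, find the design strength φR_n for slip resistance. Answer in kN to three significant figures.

R_n = μ · D_u · h_f · T_b · n_s · n_b = 0.3 × 1.13 × 1.0 × 142 × 1 × 8 = 385.1 kN.
Design strength φR_n = 0.85 × 385.1 = 327 kN.

327 kN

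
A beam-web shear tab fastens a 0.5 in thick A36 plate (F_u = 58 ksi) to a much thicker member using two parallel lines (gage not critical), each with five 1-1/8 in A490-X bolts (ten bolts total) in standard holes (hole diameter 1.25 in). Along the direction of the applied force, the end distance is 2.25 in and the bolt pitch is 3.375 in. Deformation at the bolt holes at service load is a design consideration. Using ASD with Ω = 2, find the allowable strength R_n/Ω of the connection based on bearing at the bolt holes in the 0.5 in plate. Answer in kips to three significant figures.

352 kips

Per bolt r_n = 1.2 l_c t F_u ≤ 2.4 d t F_u; upper limit = 2.4 × 1.125 × 0.5 × 58 = 78.3 kips.
Edge bolt: l_c = 2.25 − 1.25/2 = 1.625 in → 1.2 × 1.625 × 0.5 × 58 = 56.55 → r_n = 56.55 kips.
Interior bolts: l_c = 3.375 − 1.25 = 2.125 in → 1.2 × 2.125 × 0.5 × 58 = 73.95 → r_n = 73.95 kips.
R_n = 2 × 56.55 + 8 × 73.95 = 704.7 kips.
Allowable strength R_n/Ω = 704.7 / 2 = 352 kips.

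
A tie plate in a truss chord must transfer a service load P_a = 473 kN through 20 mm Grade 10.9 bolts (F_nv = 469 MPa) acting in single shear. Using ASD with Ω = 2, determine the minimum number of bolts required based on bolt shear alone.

A_b = π·20²/4 = 314.2 mm².
Per-bolt allowable strength R_n/Ω = 469 × 314.2 × 1 / 1000 / 2 = 73.67 kN.
n ≥ 473 / 73.67 = 6.42 → use 7 bolts.

7 bolts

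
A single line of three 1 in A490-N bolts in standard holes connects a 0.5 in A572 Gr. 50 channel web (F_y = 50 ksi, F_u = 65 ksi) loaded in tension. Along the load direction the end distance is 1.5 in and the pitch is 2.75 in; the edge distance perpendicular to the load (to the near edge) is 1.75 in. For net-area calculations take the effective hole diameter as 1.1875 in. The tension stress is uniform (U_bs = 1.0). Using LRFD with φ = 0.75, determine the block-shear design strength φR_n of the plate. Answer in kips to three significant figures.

87.1 kips

Shear plane L_v = 1.5 + 2·2.75 = 7 in; A_gv = 7 × 0.5 = 3.5 in².
A_nv = (7 − 2.5·1.1875) × 0.5 = 2.016 in².
A_nt = (1.75 − 0.5·1.1875) × 0.5 = 0.5781 in².
0.6 F_u A_nv = 78.61 kips; 0.6 F_y A_gv = 105 kips → shear rupture governs the shear term.
R_n = 78.61 + 1.0 × 65 × 0.5781 = 116.2 kips.
Design strength φR_n = 0.75 × 116.2 = 87.1 kips.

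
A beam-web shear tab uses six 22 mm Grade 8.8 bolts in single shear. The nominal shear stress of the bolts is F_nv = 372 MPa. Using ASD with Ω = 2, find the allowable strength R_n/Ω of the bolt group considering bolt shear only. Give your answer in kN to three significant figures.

A_b = π × 22² / 4 = 380.1 mm².
R_n = F_nv · A_b · n · n_s = 372 × 380.1 × 6 × 1 / 1000 = 848.5 kN.
Allowable strength R_n/Ω = 848.5 / 2 = 424 kN.

424 kN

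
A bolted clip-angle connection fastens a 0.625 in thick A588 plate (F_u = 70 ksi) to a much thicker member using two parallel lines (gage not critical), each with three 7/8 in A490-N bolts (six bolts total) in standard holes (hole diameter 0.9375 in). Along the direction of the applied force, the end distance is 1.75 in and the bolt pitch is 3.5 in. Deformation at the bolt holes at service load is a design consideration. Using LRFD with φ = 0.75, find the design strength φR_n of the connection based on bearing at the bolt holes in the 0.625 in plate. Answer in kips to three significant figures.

Per bolt r_n = 1.2 l_c t F_u ≤ 2.4 d t F_u; upper limit = 2.4 × 0.875 × 0.625 × 70 = 91.88 kips.
Edge bolt: l_c = 1.75 − 0.9375/2 = 1.281 in → 1.2 × 1.281 × 0.625 × 70 = 67.27 → r_n = 67.27 kips.
Interior bolts: l_c = 3.5 − 0.9375 = 2.562 in → 1.2 × 2.562 × 0.625 × 70 = 134.5 → r_n = 91.88 kips.
R_n = 2 × 67.27 + 4 × 91.88 = 502 kips.
Design strength φR_n = 0.75 × 502 = 377 kips.

377 kips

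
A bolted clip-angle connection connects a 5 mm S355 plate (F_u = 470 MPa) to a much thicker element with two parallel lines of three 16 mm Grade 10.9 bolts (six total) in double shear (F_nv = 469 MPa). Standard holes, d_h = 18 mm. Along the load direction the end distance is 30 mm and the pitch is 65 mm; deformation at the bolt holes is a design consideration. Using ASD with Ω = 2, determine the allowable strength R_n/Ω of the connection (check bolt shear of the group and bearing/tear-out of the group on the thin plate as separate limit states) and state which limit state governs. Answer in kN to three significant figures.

240 kN (bearing governs)

Bolt shear: A_b = π·16²/4 = 201.1 mm²; R_n = 469 × 201.1 × 6 × 2 / 1000 = 1132 kN → 1132 / 2 = 566 kN.
Bearing (1.2 l_c t F_u ≤ 2.4 d t F_u): upper limit = 2.4·16·5·470 / 1000 = 90.24 kN.
  Edge l_c = 30 − 18/2 = 21 → r_n = 59.22 kN; interior l_c = 65 − 18 = 47 → r_n = 90.24 kN.
  R_n,bearing = 2·59.22 + 4·90.24 = 479.4 kN → 479.4 / 2 = 240 kN.
Bearing governs: 240 kN.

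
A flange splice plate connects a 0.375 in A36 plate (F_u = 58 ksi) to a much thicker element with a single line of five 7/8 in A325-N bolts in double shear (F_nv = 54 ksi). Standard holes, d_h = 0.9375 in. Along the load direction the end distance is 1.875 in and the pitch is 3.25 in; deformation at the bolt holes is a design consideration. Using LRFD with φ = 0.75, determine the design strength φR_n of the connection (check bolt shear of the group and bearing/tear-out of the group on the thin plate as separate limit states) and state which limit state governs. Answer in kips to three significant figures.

Bolt shear: A_b = π·0.875²/4 = 0.6013 in²; R_n = 54 × 0.6013 × 5 × 2 = 324.7 kips → 0.75 × 324.7 = 244 kips.
Bearing (1.2 l_c t F_u ≤ 2.4 d t F_u): upper limit = 2.4·0.875·0.375·58 = 45.68 kips.
  Edge l_c = 1.875 − 0.9375/2 = 1.406 → r_n = 36.7 kips; interior l_c = 3.25 − 0.9375 = 2.312 → r_n = 45.68 kips.
  R_n,bearing = 1·36.7 + 4·45.68 = 219.4 kips → 0.75 × 219.4 = 165 kips.
Bearing governs: 165 kips.

165 kips (bearing governs)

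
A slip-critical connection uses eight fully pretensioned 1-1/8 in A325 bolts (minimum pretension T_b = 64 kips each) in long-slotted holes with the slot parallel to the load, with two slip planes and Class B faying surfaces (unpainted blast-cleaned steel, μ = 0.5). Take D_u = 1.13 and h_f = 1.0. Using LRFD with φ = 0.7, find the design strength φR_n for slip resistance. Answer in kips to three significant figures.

405 kips

R_n = μ · D_u · h_f · T_b · n_s · n_b = 0.5 × 1.13 × 1.0 × 64 × 2 × 8 = 578.6 kips.
Design strength φR_n = 0.7 × 578.6 = 405 kips.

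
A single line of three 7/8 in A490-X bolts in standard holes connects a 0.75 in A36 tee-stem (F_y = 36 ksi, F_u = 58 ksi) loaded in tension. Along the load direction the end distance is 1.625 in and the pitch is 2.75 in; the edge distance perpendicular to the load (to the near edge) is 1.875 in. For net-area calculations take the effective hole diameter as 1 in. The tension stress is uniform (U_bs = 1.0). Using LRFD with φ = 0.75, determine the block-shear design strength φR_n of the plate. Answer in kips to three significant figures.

131 kips

Shear plane L_v = 1.625 + 2·2.75 = 7.125 in; A_gv = 7.125 × 0.75 = 5.344 in².
A_nv = (7.125 − 2.5·1) × 0.75 = 3.469 in².
A_nt = (1.875 − 0.5·1) × 0.75 = 1.031 in².
0.6 F_u A_nv = 120.7 kips; 0.6 F_y A_gv = 115.4 kips → shear yielding governs the shear term.
R_n = 115.4 + 1.0 × 58 × 1.031 = 175.2 kips.
Design strength φR_n = 0.75 × 175.2 = 131 kips.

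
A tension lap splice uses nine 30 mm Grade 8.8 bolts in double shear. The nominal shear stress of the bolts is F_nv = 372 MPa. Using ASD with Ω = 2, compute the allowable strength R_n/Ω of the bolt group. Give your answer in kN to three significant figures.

A_b = π × 30² / 4 = 706.9 mm².
R_n = F_nv · A_b · n · n_s = 372 × 706.9 × 9 × 2 / 1000 = 4733 kN.
Allowable strength R_n/Ω = 4733 / 2 = 2370 kN.

2370 kN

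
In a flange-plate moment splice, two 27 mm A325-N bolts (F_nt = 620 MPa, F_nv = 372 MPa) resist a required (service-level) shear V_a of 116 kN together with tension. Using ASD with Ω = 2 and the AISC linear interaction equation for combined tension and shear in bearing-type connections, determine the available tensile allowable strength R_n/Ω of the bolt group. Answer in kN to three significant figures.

A_b = π·27²/4 = 572.6 mm²; f_rv = 116 × 1000 / (2 × 572.6) = 101.3 MPa.
F'_nt = 1.3 F_nt − (Ω F_nt / F_nv) f_rv = 1.3·620 − (2·620/372)·101.3 = 468.3 MPa, capped at F_nt → F'_nt = 468.3 MPa.
R_n = F'_nt · A_b · n = 468.3 × 572.6 × 2 / 1000 = 536.3 kN.
Allowable strength R_n/Ω = 536.3 / 2 = 268 kN.

268 kN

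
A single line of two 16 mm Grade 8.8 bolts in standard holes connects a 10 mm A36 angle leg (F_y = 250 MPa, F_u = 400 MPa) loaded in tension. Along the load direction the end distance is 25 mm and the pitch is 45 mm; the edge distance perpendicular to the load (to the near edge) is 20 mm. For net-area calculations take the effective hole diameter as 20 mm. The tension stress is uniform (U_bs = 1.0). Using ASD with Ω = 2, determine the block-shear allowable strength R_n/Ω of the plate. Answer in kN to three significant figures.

Shear plane L_v = 25 + 1·45 = 70 mm; A_gv = 70 × 10 = 700 mm².
A_nv = (70 − 1.5·20) × 10 = 400 mm².
A_nt = (20 − 0.5·20) × 10 = 100 mm².
0.6 F_u A_nv = 96 kN; 0.6 F_y A_gv = 105 kN → shear rupture governs the shear term.
R_n = 96 + 1.0 × 400 × 100 / 1000 = 136 kN.
Allowable strength R_n/Ω = 136 / 2 = 68 kN.

68 kN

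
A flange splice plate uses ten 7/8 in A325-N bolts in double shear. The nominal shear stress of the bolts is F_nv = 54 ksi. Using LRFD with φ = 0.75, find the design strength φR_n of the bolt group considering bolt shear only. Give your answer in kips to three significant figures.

487 kips

A_b = π × 0.875² / 4 = 0.6013 in².
R_n = F_nv · A_b · n · n_s = 54 × 0.6013 × 10 × 2 = 649.4 kips.
Design strength φR_n = 0.75 × 649.4 = 487 kips.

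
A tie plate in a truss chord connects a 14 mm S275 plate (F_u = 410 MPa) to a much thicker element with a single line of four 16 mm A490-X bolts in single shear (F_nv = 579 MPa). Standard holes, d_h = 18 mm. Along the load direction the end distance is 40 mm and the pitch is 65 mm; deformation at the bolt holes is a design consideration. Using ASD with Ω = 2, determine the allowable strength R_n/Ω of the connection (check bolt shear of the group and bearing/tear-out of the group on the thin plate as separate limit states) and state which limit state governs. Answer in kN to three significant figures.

233 kN (bolt shear governs)

Bolt shear: A_b = π·16²/4 = 201.1 mm²; R_n = 579 × 201.1 × 4 × 1 / 1000 = 465.7 kN → 465.7 / 2 = 233 kN.
Bearing (1.2 l_c t F_u ≤ 2.4 d t F_u): upper limit = 2.4·16·14·410 / 1000 = 220.4 kN.
  Edge l_c = 40 − 18/2 = 31 → r_n = 213.5 kN; interior l_c = 65 − 18 = 47 → r_n = 220.4 kN.
  R_n,bearing = 1·213.5 + 3·220.4 = 874.8 kN → 874.8 / 2 = 437 kN.
Bolt shear governs: 233 kN.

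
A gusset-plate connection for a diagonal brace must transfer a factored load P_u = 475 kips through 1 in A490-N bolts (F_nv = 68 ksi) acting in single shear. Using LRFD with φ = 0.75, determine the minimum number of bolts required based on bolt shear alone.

12 bolts

A_b = π·1²/4 = 0.7854 in².
Per-bolt design strength φR_n = 0.75 × 68 × 0.7854 × 1 = 40.06 kips.
n ≥ 475 / 40.06 = 11.86 → use 12 bolts.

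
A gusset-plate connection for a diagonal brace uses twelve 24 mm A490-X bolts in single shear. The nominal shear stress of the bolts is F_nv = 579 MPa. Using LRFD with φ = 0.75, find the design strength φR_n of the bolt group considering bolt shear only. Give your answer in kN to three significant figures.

A_b = π × 24² / 4 = 452.4 mm².
R_n = F_nv · A_b · n · n_s = 579 × 452.4 × 12 × 1 / 1000 = 3143 kN.
Design strength φR_n = 0.75 × 3143 = 2360 kN.

2360 kN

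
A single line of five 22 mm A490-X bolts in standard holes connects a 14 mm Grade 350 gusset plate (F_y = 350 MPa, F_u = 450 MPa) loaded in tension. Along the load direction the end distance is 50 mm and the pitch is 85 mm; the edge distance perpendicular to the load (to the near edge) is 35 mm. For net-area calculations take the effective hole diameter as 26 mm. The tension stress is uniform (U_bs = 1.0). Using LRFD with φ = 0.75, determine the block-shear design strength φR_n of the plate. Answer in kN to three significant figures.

878 kN

Shear plane L_v = 50 + 4·85 = 390 mm; A_gv = 390 × 14 = 5460 mm².
A_nv = (390 − 4.5·26) × 14 = 3822 mm².
A_nt = (35 − 0.5·26) × 14 = 308 mm².
0.6 F_u A_nv = 1032 kN; 0.6 F_y A_gv = 1147 kN → shear rupture governs the shear term.
R_n = 1032 + 1.0 × 450 × 308 / 1000 = 1171 kN.
Design strength φR_n = 0.75 × 1171 = 878 kN.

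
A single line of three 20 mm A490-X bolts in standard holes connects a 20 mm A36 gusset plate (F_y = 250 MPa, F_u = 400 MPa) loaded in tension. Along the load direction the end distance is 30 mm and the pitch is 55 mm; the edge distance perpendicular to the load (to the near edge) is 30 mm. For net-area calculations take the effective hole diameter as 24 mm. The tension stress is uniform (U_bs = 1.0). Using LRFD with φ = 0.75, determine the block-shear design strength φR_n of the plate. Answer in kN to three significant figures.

396 kN

Shear plane L_v = 30 + 2·55 = 140 mm; A_gv = 140 × 20 = 2800 mm².
A_nv = (140 − 2.5·24) × 20 = 1600 mm².
A_nt = (30 − 0.5·24) × 20 = 360 mm².
0.6 F_u A_nv = 384 kN; 0.6 F_y A_gv = 420 kN → shear rupture governs the shear term.
R_n = 384 + 1.0 × 400 × 360 / 1000 = 528 kN.
Design strength φR_n = 0.75 × 528 = 396 kN.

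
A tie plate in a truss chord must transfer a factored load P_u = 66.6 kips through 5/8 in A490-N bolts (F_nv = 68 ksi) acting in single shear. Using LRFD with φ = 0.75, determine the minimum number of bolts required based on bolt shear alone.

5 bolts

A_b = π·0.625²/4 = 0.3068 in².
Per-bolt design strength φR_n = 0.75 × 68 × 0.3068 × 1 = 15.65 kips.
n ≥ 66.6 / 15.65 = 4.257 → use 5 bolts.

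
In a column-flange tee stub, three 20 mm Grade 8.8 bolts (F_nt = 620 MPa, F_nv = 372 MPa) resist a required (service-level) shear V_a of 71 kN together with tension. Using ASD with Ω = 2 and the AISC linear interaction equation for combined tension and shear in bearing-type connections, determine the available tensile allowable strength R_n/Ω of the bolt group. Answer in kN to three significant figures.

261 kN

A_b = π·20²/4 = 314.2 mm²; f_rv = 71 × 1000 / (3 × 314.2) = 75.33 MPa.
F'_nt = 1.3 F_nt − (Ω F_nt / F_nv) f_rv = 1.3·620 − (2·620/372)·75.33 = 554.9 MPa, capped at F_nt → F'_nt = 554.9 MPa.
R_n = F'_nt · A_b · n = 554.9 × 314.2 × 3 / 1000 = 523 kN.
Allowable strength R_n/Ω = 523 / 2 = 261 kN.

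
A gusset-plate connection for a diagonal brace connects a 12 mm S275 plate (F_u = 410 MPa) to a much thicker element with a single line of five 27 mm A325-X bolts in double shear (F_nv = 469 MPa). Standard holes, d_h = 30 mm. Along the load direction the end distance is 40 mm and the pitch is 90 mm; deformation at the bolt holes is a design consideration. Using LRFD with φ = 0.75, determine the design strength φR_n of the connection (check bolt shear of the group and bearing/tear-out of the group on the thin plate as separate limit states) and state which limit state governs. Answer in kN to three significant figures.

1070 kN (bearing governs)

Bolt shear: A_b = π·27²/4 = 572.6 mm²; R_n = 469 × 572.6 × 5 × 2 / 1000 = 2685 kN → 0.75 × 2685 = 2010 kN.
Bearing (1.2 l_c t F_u ≤ 2.4 d t F_u): upper limit = 2.4·27·12·410 / 1000 = 318.8 kN.
  Edge l_c = 40 − 30/2 = 25 → r_n = 147.6 kN; interior l_c = 90 − 30 = 60 → r_n = 318.8 kN.
  R_n,bearing = 1·147.6 + 4·318.8 = 1423 kN → 0.75 × 1423 = 1070 kN.
Bearing governs: 1070 kN.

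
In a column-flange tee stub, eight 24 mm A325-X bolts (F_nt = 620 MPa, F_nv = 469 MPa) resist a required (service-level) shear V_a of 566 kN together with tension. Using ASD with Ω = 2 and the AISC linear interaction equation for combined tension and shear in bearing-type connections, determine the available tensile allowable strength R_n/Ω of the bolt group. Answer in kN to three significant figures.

A_b = π·24²/4 = 452.4 mm²; f_rv = 566 × 1000 / (8 × 452.4) = 156.4 MPa.
F'_nt = 1.3 F_nt − (Ω F_nt / F_nv) f_rv = 1.3·620 − (2·620/469)·156.4 = 392.5 MPa, capped at F_nt → F'_nt = 392.5 MPa.
R_n = F'_nt · A_b · n = 392.5 × 452.4 × 8 / 1000 = 1421 kN.
Allowable strength R_n/Ω = 1421 / 2 = 710 kN.

710 kN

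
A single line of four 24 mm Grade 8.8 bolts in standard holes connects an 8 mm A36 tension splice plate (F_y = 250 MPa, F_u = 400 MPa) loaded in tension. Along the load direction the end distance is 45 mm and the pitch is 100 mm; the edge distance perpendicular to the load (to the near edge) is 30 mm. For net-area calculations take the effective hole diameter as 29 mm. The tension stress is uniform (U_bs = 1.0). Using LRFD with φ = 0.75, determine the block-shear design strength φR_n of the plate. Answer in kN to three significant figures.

Shear plane L_v = 45 + 3·100 = 345 mm; A_gv = 345 × 8 = 2760 mm².
A_nv = (345 − 3.5·29) × 8 = 1948 mm².
A_nt = (30 − 0.5·29) × 8 = 124 mm².
0.6 F_u A_nv = 467.5 kN; 0.6 F_y A_gv = 414 kN → shear yielding governs the shear term.
R_n = 414 + 1.0 × 400 × 124 / 1000 = 463.6 kN.
Design strength φR_n = 0.75 × 463.6 = 348 kN.

348 kN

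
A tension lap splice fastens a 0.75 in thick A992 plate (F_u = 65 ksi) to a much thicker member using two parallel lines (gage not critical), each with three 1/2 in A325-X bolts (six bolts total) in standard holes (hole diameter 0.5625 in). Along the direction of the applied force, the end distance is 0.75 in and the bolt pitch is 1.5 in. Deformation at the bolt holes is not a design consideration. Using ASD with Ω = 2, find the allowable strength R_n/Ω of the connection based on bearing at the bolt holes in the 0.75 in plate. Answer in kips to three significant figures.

Per bolt r_n = 1.5 l_c t F_u ≤ 3.0 d t F_u; upper limit = 3.0 × 0.5 × 0.75 × 65 = 73.12 kips.
Edge bolt: l_c = 0.75 − 0.5625/2 = 0.4688 in → 1.5 × 0.4688 × 0.75 × 65 = 34.28 → r_n = 34.28 kips.
Interior bolts: l_c = 1.5 − 0.5625 = 0.9375 in → 1.5 × 0.9375 × 0.75 × 65 = 68.55 → r_n = 68.55 kips.
R_n = 2 × 34.28 + 4 × 68.55 = 342.8 kips.
Allowable strength R_n/Ω = 342.8 / 2 = 171 kips.

171 kips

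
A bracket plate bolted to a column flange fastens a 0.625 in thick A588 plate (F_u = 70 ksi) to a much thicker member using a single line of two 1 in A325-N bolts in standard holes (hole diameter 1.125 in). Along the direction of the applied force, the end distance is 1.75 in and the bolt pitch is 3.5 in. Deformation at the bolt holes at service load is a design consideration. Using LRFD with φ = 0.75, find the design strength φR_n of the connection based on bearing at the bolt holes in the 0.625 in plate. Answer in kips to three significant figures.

Per bolt r_n = 1.2 l_c t F_u ≤ 2.4 d t F_u; upper limit = 2.4 × 1 × 0.625 × 70 = 105 kips.
Edge bolt: l_c = 1.75 − 1.125/2 = 1.188 in → 1.2 × 1.188 × 0.625 × 70 = 62.34 → r_n = 62.34 kips.
Interior bolts: l_c = 3.5 − 1.125 = 2.375 in → 1.2 × 2.375 × 0.625 × 70 = 124.7 → r_n = 105 kips.
R_n = 1 × 62.34 + 1 × 105 = 167.3 kips.
Design strength φR_n = 0.75 × 167.3 = 126 kips.

126 kips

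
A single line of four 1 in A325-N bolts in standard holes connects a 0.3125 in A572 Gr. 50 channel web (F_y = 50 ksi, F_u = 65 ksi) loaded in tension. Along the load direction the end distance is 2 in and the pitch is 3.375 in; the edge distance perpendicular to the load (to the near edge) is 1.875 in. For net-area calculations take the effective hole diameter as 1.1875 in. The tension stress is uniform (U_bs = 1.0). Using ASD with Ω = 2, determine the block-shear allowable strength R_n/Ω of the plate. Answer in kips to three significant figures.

Shear plane L_v = 2 + 3·3.375 = 12.12 in; A_gv = 12.12 × 0.3125 = 3.789 in².
A_nv = (12.12 − 3.5·1.1875) × 0.3125 = 2.49 in².
A_nt = (1.875 − 0.5·1.1875) × 0.3125 = 0.4004 in².
0.6 F_u A_nv = 97.12 kips; 0.6 F_y A_gv = 113.7 kips → shear rupture governs the shear term.
R_n = 97.12 + 1.0 × 65 × 0.4004 = 123.1 kips.
Allowable strength R_n/Ω = 123.1 / 2 = 61.6 kips.

61.6 kips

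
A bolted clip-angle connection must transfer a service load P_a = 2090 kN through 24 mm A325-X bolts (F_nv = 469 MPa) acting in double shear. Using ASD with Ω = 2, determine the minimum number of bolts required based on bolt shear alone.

A_b = π·24²/4 = 452.4 mm².
Per-bolt allowable strength R_n/Ω = 469 × 452.4 × 2 / 1000 / 2 = 212.2 kN.
n ≥ 2090 / 212.2 = 9.851 → use 10 bolts.

10 bolts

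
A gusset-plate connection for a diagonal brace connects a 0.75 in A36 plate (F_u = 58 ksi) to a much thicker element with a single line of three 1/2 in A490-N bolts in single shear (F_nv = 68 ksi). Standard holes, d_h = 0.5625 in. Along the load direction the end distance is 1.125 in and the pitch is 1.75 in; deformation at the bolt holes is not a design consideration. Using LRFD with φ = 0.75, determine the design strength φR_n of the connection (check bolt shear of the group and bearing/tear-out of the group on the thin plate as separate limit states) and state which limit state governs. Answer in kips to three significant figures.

30 kips (bolt shear governs)

Bolt shear: A_b = π·0.5²/4 = 0.1963 in²; R_n = 68 × 0.1963 × 3 × 1 = 40.06 kips → 0.75 × 40.06 = 30 kips.
Bearing (1.5 l_c t F_u ≤ 3.0 d t F_u): upper limit = 3.0·0.5·0.75·58 = 65.25 kips.
  Edge l_c = 1.125 − 0.5625/2 = 0.8438 → r_n = 55.05 kips; interior l_c = 1.75 − 0.5625 = 1.188 → r_n = 65.25 kips.
  R_n,bearing = 1·55.05 + 2·65.25 = 185.6 kips → 0.75 × 185.6 = 139 kips.
Bolt shear governs: 30 kips.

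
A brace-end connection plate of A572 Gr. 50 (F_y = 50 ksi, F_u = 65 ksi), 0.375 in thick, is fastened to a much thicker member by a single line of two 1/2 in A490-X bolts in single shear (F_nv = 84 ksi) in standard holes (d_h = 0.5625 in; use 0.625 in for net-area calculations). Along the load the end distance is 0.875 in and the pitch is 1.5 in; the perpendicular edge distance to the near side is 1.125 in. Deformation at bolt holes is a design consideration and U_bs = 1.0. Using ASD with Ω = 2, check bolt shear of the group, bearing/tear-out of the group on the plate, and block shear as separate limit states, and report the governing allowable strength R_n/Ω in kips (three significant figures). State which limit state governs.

16.5 kips (bolt shear governs)

Bolt shear: A_b = π·0.5²/4 = 0.1963 in²; R_n = 84 × 0.1963 × 2 × 1 = 32.99 kips → 32.99 / 2 = 16.5 kips.
Bearing: edge l_c = 0.5938, r_n = 17.37 kips; interior l_c = 0.9375, r_n = 27.42 kips; R_n = 17.37 + 1·27.42 = 44.79 kips → 22.4 kips.
Block shear: A_gv = 0.8906, A_nv = 0.5391, A_nt = 0.3047 in²; R_n = min(0.6F_uA_nv, 0.6F_yA_gv) + U_bs·F_u·A_nt = 40.83 kips → 20.4 kips.
Bolt shear governs: 16.5 kips.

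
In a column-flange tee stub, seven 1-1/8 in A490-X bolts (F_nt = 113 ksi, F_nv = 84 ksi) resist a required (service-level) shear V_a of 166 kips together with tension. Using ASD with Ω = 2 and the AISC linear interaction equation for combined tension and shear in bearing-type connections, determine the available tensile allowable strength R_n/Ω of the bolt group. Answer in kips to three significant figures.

288 kips

A_b = π·1.125²/4 = 0.994 in²; f_rv = 166 / (7 × 0.994) = 23.86 ksi.
F'_nt = 1.3 F_nt − (Ω F_nt / F_nv) f_rv = 1.3·113 − (2·113/84)·23.86 = 82.71 ksi, capped at F_nt → F'_nt = 82.71 ksi.
R_n = F'_nt · A_b · n = 82.71 × 0.994 × 7 = 575.5 kips.
Allowable strength R_n/Ω = 575.5 / 2 = 288 kips.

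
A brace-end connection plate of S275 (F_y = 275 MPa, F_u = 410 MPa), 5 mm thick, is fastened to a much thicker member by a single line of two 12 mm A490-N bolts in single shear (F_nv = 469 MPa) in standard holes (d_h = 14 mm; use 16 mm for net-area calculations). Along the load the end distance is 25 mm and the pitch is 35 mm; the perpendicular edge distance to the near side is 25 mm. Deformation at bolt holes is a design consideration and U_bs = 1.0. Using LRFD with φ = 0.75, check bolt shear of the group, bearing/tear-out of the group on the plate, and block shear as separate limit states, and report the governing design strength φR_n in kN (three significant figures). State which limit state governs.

59.3 kN (block shear governs)

Bolt shear: A_b = π·12²/4 = 113.1 mm²; R_n = 469 × 113.1 × 2 × 1 / 1000 = 106.1 kN → 0.75 × 106.1 = 79.6 kN.
Bearing: edge l_c = 18, r_n = 44.28 kN; interior l_c = 21, r_n = 51.66 kN; R_n = 44.28 + 1·51.66 = 95.94 kN → 72 kN.
Block shear: A_gv = 300, A_nv = 180, A_nt = 85 mm²; R_n = min(0.6F_uA_nv, 0.6F_yA_gv) + U_bs·F_u·A_nt = 79.13 kN → 59.3 kN.
Block shear governs: 59.3 kN.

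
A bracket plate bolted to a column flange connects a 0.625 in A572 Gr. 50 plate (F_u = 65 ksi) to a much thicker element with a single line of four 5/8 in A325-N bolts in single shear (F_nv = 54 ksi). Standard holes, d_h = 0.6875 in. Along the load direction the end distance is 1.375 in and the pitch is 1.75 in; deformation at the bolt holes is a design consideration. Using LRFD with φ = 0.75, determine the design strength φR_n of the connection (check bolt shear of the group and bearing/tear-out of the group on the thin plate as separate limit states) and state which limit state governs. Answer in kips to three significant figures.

Bolt shear: A_b = π·0.625²/4 = 0.3068 in²; R_n = 54 × 0.3068 × 4 × 1 = 66.27 kips → 0.75 × 66.27 = 49.7 kips.
Bearing (1.2 l_c t F_u ≤ 2.4 d t F_u): upper limit = 2.4·0.625·0.625·65 = 60.94 kips.
  Edge l_c = 1.375 − 0.6875/2 = 1.031 → r_n = 50.27 kips; interior l_c = 1.75 − 0.6875 = 1.062 → r_n = 51.8 kips.
  R_n,bearing = 1·50.27 + 3·51.8 = 205.7 kips → 0.75 × 205.7 = 154 kips.
Bolt shear governs: 49.7 kips.

49.7 kips (bolt shear governs)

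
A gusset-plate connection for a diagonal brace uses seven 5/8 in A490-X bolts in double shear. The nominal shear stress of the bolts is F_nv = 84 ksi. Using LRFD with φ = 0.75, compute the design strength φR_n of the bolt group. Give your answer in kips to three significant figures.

271 kips

A_b = π × 0.625² / 4 = 0.3068 in².
R_n = F_nv · A_b · n · n_s = 84 × 0.3068 × 7 × 2 = 360.8 kips.
Design strength φR_n = 0.75 × 360.8 = 271 kips.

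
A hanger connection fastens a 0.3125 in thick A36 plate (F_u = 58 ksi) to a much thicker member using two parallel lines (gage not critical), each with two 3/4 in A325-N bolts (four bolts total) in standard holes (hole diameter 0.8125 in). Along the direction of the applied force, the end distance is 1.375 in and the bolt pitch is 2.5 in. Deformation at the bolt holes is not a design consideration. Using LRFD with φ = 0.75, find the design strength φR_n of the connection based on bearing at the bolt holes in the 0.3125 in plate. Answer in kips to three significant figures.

101 kips

Per bolt r_n = 1.5 l_c t F_u ≤ 3.0 d t F_u; upper limit = 3.0 × 0.75 × 0.3125 × 58 = 40.78 kips.
Edge bolt: l_c = 1.375 − 0.8125/2 = 0.9688 in → 1.5 × 0.9688 × 0.3125 × 58 = 26.34 → r_n = 26.34 kips.
Interior bolts: l_c = 2.5 − 0.8125 = 1.688 in → 1.5 × 1.688 × 0.3125 × 58 = 45.88 → r_n = 40.78 kips.
R_n = 2 × 26.34 + 2 × 40.78 = 134.2 kips.
Design strength φR_n = 0.75 × 134.2 = 101 kips.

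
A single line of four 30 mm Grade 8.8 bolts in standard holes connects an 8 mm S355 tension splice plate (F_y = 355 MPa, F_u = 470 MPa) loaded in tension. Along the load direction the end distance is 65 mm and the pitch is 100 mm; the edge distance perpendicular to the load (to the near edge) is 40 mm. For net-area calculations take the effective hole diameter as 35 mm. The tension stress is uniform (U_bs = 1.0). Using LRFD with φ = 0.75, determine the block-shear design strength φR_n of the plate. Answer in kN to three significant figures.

474 kN

Shear plane L_v = 65 + 3·100 = 365 mm; A_gv = 365 × 8 = 2920 mm².
A_nv = (365 − 3.5·35) × 8 = 1940 mm².
A_nt = (40 − 0.5·35) × 8 = 180 mm².
0.6 F_u A_nv = 547.1 kN; 0.6 F_y A_gv = 622 kN → shear rupture governs the shear term.
R_n = 547.1 + 1.0 × 470 × 180 / 1000 = 631.7 kN.
Design strength φR_n = 0.75 × 631.7 = 474 kN.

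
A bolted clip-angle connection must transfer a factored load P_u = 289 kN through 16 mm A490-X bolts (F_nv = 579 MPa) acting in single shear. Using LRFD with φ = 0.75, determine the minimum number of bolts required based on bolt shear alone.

A_b = π·16²/4 = 201.1 mm².
Per-bolt design strength φR_n = 0.75 × 579 × 201.1 × 1 / 1000 = 87.31 kN.
n ≥ 289 / 87.31 = 3.31 → use 4 bolts.

4 bolts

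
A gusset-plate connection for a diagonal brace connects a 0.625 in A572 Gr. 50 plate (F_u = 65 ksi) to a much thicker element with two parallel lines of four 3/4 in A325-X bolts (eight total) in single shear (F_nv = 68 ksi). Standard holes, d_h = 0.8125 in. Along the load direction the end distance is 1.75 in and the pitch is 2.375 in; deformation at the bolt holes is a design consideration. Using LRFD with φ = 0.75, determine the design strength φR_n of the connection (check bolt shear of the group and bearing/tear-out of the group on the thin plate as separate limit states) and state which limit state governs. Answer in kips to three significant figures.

180 kips (bolt shear governs)

Bolt shear: A_b = π·0.75²/4 = 0.4418 in²; R_n = 68 × 0.4418 × 8 × 1 = 240.3 kips → 0.75 × 240.3 = 180 kips.
Bearing (1.2 l_c t F_u ≤ 2.4 d t F_u): upper limit = 2.4·0.75·0.625·65 = 73.12 kips.
  Edge l_c = 1.75 − 0.8125/2 = 1.344 → r_n = 65.51 kips; interior l_c = 2.375 − 0.8125 = 1.562 → r_n = 73.12 kips.
  R_n,bearing = 2·65.51 + 6·73.12 = 569.8 kips → 0.75 × 569.8 = 427 kips.
Bolt shear governs: 180 kips.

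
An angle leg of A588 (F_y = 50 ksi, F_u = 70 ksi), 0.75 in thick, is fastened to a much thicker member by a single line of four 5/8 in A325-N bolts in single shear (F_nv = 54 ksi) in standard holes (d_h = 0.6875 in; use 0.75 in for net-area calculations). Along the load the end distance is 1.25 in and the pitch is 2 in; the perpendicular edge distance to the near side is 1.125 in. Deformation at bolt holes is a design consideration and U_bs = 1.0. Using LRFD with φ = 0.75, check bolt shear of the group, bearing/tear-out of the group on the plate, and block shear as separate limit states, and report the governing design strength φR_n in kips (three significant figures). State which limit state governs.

49.7 kips (bolt shear governs)

Bolt shear: A_b = π·0.625²/4 = 0.3068 in²; R_n = 54 × 0.3068 × 4 × 1 = 66.27 kips → 0.75 × 66.27 = 49.7 kips.
Bearing: edge l_c = 0.9062, r_n = 57.09 kips; interior l_c = 1.312, r_n = 78.75 kips; R_n = 57.09 + 3·78.75 = 293.3 kips → 220 kips.
Block shear: A_gv = 5.438, A_nv = 3.469, A_nt = 0.5625 in²; R_n = min(0.6F_uA_nv, 0.6F_yA_gv) + U_bs·F_u·A_nt = 185.1 kips → 139 kips.
Bolt shear governs: 49.7 kips.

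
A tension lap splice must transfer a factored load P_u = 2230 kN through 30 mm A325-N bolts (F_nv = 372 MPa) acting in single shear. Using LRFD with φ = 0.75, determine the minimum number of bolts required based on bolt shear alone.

A_b = π·30²/4 = 706.9 mm².
Per-bolt design strength φR_n = 0.75 × 372 × 706.9 × 1 / 1000 = 197.2 kN.
n ≥ 2230 / 197.2 = 11.31 → use 12 bolts.

12 bolts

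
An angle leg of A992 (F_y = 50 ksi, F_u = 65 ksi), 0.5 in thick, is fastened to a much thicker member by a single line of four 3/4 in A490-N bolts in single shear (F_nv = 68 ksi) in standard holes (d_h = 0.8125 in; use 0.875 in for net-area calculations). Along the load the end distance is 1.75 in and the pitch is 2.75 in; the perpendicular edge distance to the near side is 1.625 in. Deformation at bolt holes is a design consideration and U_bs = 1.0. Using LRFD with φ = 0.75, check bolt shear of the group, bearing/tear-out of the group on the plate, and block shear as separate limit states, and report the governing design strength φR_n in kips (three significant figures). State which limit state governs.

90.1 kips (bolt shear governs)

Bolt shear: A_b = π·0.75²/4 = 0.4418 in²; R_n = 68 × 0.4418 × 4 × 1 = 120.2 kips → 0.75 × 120.2 = 90.1 kips.
Bearing: edge l_c = 1.344, r_n = 52.41 kips; interior l_c = 1.938, r_n = 58.5 kips; R_n = 52.41 + 3·58.5 = 227.9 kips → 171 kips.
Block shear: A_gv = 5, A_nv = 3.469, A_nt = 0.5938 in²; R_n = min(0.6F_uA_nv, 0.6F_yA_gv) + U_bs·F_u·A_nt = 173.9 kips → 130 kips.
Bolt shear governs: 90.1 kips.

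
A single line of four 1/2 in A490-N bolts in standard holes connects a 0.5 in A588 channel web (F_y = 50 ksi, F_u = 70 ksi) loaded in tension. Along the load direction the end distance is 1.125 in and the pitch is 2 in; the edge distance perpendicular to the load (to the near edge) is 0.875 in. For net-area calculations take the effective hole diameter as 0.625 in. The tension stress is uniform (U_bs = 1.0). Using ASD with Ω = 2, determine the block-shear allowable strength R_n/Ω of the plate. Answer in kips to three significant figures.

61.7 kips

Shear plane L_v = 1.125 + 3·2 = 7.125 in; A_gv = 7.125 × 0.5 = 3.562 in².
A_nv = (7.125 − 3.5·0.625) × 0.5 = 2.469 in².
A_nt = (0.875 − 0.5·0.625) × 0.5 = 0.2812 in².
0.6 F_u A_nv = 103.7 kips; 0.6 F_y A_gv = 106.9 kips → shear rupture governs the shear term.
R_n = 103.7 + 1.0 × 70 × 0.2812 = 123.4 kips.
Allowable strength R_n/Ω = 123.4 / 2 = 61.7 kips.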